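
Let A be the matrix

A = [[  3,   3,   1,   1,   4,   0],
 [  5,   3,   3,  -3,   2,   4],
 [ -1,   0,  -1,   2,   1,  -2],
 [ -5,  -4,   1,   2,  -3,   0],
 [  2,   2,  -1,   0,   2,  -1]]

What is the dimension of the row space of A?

3

Row reduce to echelon form.
R2 ← R2 − (5/3)·R1: [0, -2, 4/3, -14/3, -14/3, 4]
R3 ← R3 + (1/3)·R1: [0, 1, -2/3, 7/3, 7/3, -2]
R4 ← R4 + (5/3)·R1: [0, 1, 8/3, 11/3, 11/3, 0]
R5 ← R5 − (2/3)·R1: [0, 0, -5/3, -2/3, -2/3, -1]
R3 ← R3 + (1/2)·R2: [0, 0, 0, 0, 0, 0]
R4 ← R4 + (1/2)·R2: [0, 0, 10/3, 4/3, 4/3, 2]
Swap R3 ↔ R4
R5 ← R5 + (1/2)·R3: [0, 0, 0, 0, 0, 0]
Echelon form has 3 nonzero rows, so rank(A) = 3.
The row space has dimension equal to the rank: 3.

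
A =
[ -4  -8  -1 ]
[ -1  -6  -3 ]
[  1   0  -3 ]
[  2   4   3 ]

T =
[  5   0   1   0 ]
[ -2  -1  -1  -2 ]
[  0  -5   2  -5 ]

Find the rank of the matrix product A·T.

3

First compute AT:
[[ -4,  13,   2,  21],
 [  7,  21,  -1,  27],
 [  5,  15,  -5,  15],
 [  2, -19,   4, -23]]
Now row reduce the product.
R2 ← R2 + (7/4)·R1: [0, 175/4, 5/2, 255/4]
R3 ← R3 + (5/4)·R1: [0, 125/4, -5/2, 165/4]
R4 ← R4 + (1/2)·R1: [0, -25/2, 5, -25/2]
R3 ← R3 − (5/7)·R2: [0, 0, -30/7, -30/7]
R4 ← R4 + (2/7)·R2: [0, 0, 40/7, 40/7]
R4 ← R4 + (4/3)·R3: [0, 0, 0, 0]
3 nonzero rows, so rank(AT) = 3.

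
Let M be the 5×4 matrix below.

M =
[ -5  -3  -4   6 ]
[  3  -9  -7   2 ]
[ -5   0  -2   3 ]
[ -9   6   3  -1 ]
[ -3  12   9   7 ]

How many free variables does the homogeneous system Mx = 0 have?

Row reduce to echelon form.
R2 ← R2 + (3/5)·R1: [0, -54/5, -47/5, 28/5]
R3 ← R3 − R1: [0, 3, 2, -3]
R4 ← R4 − (9/5)·R1: [0, 57/5, 51/5, -59/5]
R5 ← R5 − (3/5)·R1: [0, 69/5, 57/5, 17/5]
R3 ← R3 + (5/18)·R2: [0, 0, -11/18, -13/9]
R4 ← R4 + (19/18)·R2: [0, 0, 5/18, -53/9]
R5 ← R5 + (23/18)·R2: [0, 0, -11/18, 95/9]
R4 ← R4 + (5/11)·R3: [0, 0, 0, -72/11]
R5 ← R5 − R3: [0, 0, 0, 12]
R5 ← R5 + (11/6)·R4: [0, 0, 0, 0]
4 nonzero rows, so rank(M) = 4.
M has 4 columns; by rank–nullity, nullity = 4 − 4 = 0.

0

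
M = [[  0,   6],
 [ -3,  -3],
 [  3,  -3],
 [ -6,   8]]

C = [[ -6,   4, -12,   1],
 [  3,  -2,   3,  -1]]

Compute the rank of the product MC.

2

First compute MC:
[[ 18, -12,  18,  -6],
 [  9,  -6,  27,   0],
 [-27,  18, -45,   6],
 [ 60, -40,  96, -14]]
Now row reduce the product.
R2 ← R2 − (1/2)·R1: [0, 0, 18, 3]
R3 ← R3 + (3/2)·R1: [0, 0, -18, -3]
R4 ← R4 − (10/3)·R1: [0, 0, 36, 6]
R3 ← R3 + R2: [0, 0, 0, 0]
R4 ← R4 − (2)·R2: [0, 0, 0, 0]
2 nonzero rows, so rank(MC) = 2.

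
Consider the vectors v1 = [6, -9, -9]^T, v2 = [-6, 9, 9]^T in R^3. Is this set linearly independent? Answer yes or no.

no

Form the matrix with these vectors as rows and row reduce.
R2 ← R2 + R1: [0, 0, 0]
1 nonzero row, so the 2 vectors span a space of dimension 1.
Since 1 < 2, the vectors are linearly dependent.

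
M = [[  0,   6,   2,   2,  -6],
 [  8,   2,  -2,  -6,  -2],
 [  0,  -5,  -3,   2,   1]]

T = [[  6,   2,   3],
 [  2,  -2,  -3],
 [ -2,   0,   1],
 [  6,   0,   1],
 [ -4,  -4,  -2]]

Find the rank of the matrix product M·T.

First compute MT:
[[ 44,  12,  -2],
 [ 28,  20,  14],
 [  4,   6,  12]]
Now row reduce the product.
R2 ← R2 − (7/11)·R1: [0, 136/11, 168/11]
R3 ← R3 − (1/11)·R1: [0, 54/11, 134/11]
R3 ← R3 − (27/68)·R2: [0, 0, 104/17]
3 nonzero rows, so rank(MT) = 3.

3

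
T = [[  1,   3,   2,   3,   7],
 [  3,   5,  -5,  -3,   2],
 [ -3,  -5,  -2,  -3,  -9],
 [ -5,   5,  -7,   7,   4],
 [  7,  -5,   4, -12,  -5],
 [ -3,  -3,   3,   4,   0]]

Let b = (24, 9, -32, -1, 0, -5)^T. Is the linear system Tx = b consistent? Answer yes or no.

Row reduce the augmented matrix [T | b].
R2 ← R2 − (3)·R1: [0, -4, -11, -12, -19, -63]
R3 ← R3 + (3)·R1: [0, 4, 4, 6, 12, 40]
R4 ← R4 + (5)·R1: [0, 20, 3, 22, 39, 119]
R5 ← R5 − (7)·R1: [0, -26, -10, -33, -54, -168]
R6 ← R6 + (3)·R1: [0, 6, 9, 13, 21, 67]
R3 ← R3 + R2: [0, 0, -7, -6, -7, -23]
R4 ← R4 + (5)·R2: [0, 0, -52, -38, -56, -196]
R5 ← R5 − (13/2)·R2: [0, 0, 123/2, 45, 139/2, 483/2]
R6 ← R6 + (3/2)·R2: [0, 0, -15/2, -5, -15/2, -55/2]
R4 ← R4 − (52/7)·R3: [0, 0, 0, 46/7, -4, -176/7]
R5 ← R5 + (123/14)·R3: [0, 0, 0, -54/7, 8, 276/7]
R6 ← R6 − (15/14)·R3: [0, 0, 0, 10/7, 0, -20/7]
R5 ← R5 + (27/23)·R4: [0, 0, 0, 0, 76/23, 228/23]
R6 ← R6 − (5/23)·R4: [0, 0, 0, 0, 20/23, 60/23]
R6 ← R6 − (5/19)·R5: [0, 0, 0, 0, 0, 0]
The echelon form has 5 nonzero rows, and every pivot lies in the first 5 columns, so rank(T) = rank([T|b]) = 5.
The system is consistent.

yes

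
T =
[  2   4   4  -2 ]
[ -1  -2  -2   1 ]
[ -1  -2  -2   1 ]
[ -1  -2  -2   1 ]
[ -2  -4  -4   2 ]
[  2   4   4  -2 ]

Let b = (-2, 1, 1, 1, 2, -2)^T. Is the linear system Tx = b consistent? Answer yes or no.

yes

Row reduce the augmented matrix [T | b].
R2 ← R2 + (1/2)·R1: [0, 0, 0, 0, 0]
R3 ← R3 + (1/2)·R1: [0, 0, 0, 0, 0]
R4 ← R4 + (1/2)·R1: [0, 0, 0, 0, 0]
R5 ← R5 + R1: [0, 0, 0, 0, 0]
R6 ← R6 − R1: [0, 0, 0, 0, 0]
The echelon form has 1 nonzero rows, and every pivot lies in the first 4 columns, so rank(T) = rank([T|b]) = 1.
The system is consistent.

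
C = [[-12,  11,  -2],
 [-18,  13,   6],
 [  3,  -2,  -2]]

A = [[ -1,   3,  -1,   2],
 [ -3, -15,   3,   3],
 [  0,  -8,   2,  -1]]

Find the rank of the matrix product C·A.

2

First compute CA:
[[-21, -185,  41,  11],
 [-21, -297,  69,  -3],
 [  3,  55, -13,   2]]
Now row reduce the product.
R2 ← R2 − R1: [0, -112, 28, -14]
R3 ← R3 + (1/7)·R1: [0, 200/7, -50/7, 25/7]
R3 ← R3 + (25/98)·R2: [0, 0, 0, 0]
2 nonzero rows, so rank(CA) = 2.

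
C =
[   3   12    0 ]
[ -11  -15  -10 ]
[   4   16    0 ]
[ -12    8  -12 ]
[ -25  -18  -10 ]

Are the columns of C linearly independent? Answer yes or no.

yes

Row reduce C to echelon form.
R2 ← R2 + (11/3)·R1: [0, 29, -10]
R3 ← R3 − (4/3)·R1: [0, 0, 0]
R4 ← R4 + (4)·R1: [0, 56, -12]
R5 ← R5 + (25/3)·R1: [0, 82, -10]
R4 ← R4 − (56/29)·R2: [0, 0, 212/29]
R5 ← R5 − (82/29)·R2: [0, 0, 530/29]
Swap R3 ↔ R4
R5 ← R5 − (5/2)·R3: [0, 0, 0]
3 pivots among 3 columns.
Every column is a pivot column, so the columns are linearly independent.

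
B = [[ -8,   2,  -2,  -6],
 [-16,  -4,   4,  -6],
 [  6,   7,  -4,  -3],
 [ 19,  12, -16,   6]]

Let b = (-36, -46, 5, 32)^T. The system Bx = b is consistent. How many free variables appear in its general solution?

Row reduce the augmented matrix [B | b].
R2 ← R2 − (2)·R1: [0, -8, 8, 6, 26]
R3 ← R3 + (3/4)·R1: [0, 17/2, -11/2, -15/2, -22]
R4 ← R4 + (19/8)·R1: [0, 67/4, -83/4, -33/4, -107/2]
R3 ← R3 + (17/16)·R2: [0, 0, 3, -9/8, 45/8]
R4 ← R4 + (67/32)·R2: [0, 0, -4, 69/16, 15/16]
R4 ← R4 + (4/3)·R3: [0, 0, 0, 45/16, 135/16]
The echelon form has 4 nonzero rows, and every pivot lies in the first 4 columns, so rank(B) = rank([B|b]) = 4.
The system is consistent.
Free variables = (unknowns) − (rank) = 4 − 4 = 0.

0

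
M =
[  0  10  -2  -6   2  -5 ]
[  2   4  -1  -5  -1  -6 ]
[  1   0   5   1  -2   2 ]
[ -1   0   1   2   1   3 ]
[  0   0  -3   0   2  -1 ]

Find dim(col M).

Row reduce to echelon form.
Swap R1 ↔ R2
R3 ← R3 − (1/2)·R1: [0, -2, 11/2, 7/2, -3/2, 5]
R4 ← R4 + (1/2)·R1: [0, 2, 1/2, -1/2, 1/2, 0]
R3 ← R3 + (1/5)·R2: [0, 0, 51/10, 23/10, -11/10, 4]
R4 ← R4 − (1/5)·R2: [0, 0, 9/10, 7/10, 1/10, 1]
R4 ← R4 − (3/17)·R3: [0, 0, 0, 5/17, 5/17, 5/17]
R5 ← R5 + (10/17)·R3: [0, 0, 0, 23/17, 23/17, 23/17]
R5 ← R5 − (23/5)·R4: [0, 0, 0, 0, 0, 0]
Echelon form has 4 nonzero rows, so rank(M) = 4.
The column space has dimension equal to the rank: 4.

4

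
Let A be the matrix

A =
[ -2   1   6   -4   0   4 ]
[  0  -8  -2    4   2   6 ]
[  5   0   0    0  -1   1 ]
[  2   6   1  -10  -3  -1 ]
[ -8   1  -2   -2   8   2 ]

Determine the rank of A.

5

Row reduce to echelon form.
R3 ← R3 + (5/2)·R1: [0, 5/2, 15, -10, -1, 11]
R4 ← R4 + R1: [0, 7, 7, -14, -3, 3]
R5 ← R5 − (4)·R1: [0, -3, -26, 14, 8, -14]
R3 ← R3 + (5/16)·R2: [0, 0, 115/8, -35/4, -3/8, 103/8]
R4 ← R4 + (7/8)·R2: [0, 0, 21/4, -21/2, -5/4, 33/4]
R5 ← R5 − (3/8)·R2: [0, 0, -101/4, 25/2, 29/4, -65/4]
R4 ← R4 − (42/115)·R3: [0, 0, 0, -168/23, -128/115, 408/115]
R5 ← R5 + (202/115)·R3: [0, 0, 0, -66/23, 758/115, 732/115]
R5 ← R5 − (11/28)·R4: [0, 0, 0, 0, 246/35, 174/35]
Echelon form has 5 nonzero rows, so rank(A) = 5.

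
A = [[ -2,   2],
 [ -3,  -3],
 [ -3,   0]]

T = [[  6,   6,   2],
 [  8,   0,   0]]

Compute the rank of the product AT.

First compute AT:
[[  4, -12,  -4],
 [-42, -18,  -6],
 [-18, -18,  -6]]
Now row reduce the product.
R2 ← R2 + (21/2)·R1: [0, -144, -48]
R3 ← R3 + (9/2)·R1: [0, -72, -24]
R3 ← R3 − (1/2)·R2: [0, 0, 0]
2 nonzero rows, so rank(AT) = 2.

2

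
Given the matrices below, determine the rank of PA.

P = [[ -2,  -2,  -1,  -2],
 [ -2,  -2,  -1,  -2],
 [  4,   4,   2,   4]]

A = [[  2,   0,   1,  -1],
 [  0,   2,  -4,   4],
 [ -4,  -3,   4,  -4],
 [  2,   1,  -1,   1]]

First compute PA:
[[ -4,  -3,   4,  -4],
 [ -4,  -3,   4,  -4],
 [  8,   6,  -8,   8]]
Now row reduce the product.
R2 ← R2 − R1: [0, 0, 0, 0]
R3 ← R3 + (2)·R1: [0, 0, 0, 0]
1 nonzero row, so rank(PA) = 1.

1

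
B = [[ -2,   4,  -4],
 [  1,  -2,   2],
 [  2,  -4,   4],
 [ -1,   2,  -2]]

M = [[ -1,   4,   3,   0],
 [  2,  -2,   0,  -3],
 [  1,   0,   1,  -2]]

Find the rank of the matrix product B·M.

1

First compute BM:
[[  6, -16, -10,  -4],
 [ -3,   8,   5,   2],
 [ -6,  16,  10,   4],
 [  3,  -8,  -5,  -2]]
Now row reduce the product.
R2 ← R2 + (1/2)·R1: [0, 0, 0, 0]
R3 ← R3 + R1: [0, 0, 0, 0]
R4 ← R4 − (1/2)·R1: [0, 0, 0, 0]
1 nonzero row, so rank(BM) = 1.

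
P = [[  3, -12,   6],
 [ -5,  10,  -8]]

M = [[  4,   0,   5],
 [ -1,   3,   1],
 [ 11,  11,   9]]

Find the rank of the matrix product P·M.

2

First compute PM:
[[ 90,  30,  57],
 [-118, -58, -87]]
Now row reduce the product.
R2 ← R2 + (59/45)·R1: [0, -56/3, -184/15]
2 nonzero rows, so rank(PM) = 2.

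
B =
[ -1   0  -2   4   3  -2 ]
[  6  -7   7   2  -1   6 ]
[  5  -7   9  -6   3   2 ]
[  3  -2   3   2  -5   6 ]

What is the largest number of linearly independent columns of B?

Row reduce to echelon form.
R2 ← R2 + (6)·R1: [0, -7, -5, 26, 17, -6]
R3 ← R3 + (5)·R1: [0, -7, -1, 14, 18, -8]
R4 ← R4 + (3)·R1: [0, -2, -3, 14, 4, 0]
R3 ← R3 − R2: [0, 0, 4, -12, 1, -2]
R4 ← R4 − (2/7)·R2: [0, 0, -11/7, 46/7, -6/7, 12/7]
R4 ← R4 + (11/28)·R3: [0, 0, 0, 13/7, -13/28, 13/14]
Echelon form has 4 nonzero rows, so rank(B) = 4.
The rank gives the maximum number of linearly independent columns: 4.

4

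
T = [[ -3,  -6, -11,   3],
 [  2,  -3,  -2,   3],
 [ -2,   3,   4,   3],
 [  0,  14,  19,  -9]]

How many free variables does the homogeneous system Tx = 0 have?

Row reduce to echelon form.
R2 ← R2 + (2/3)·R1: [0, -7, -28/3, 5]
R3 ← R3 − (2/3)·R1: [0, 7, 34/3, 1]
R3 ← R3 + R2: [0, 0, 2, 6]
R4 ← R4 + (2)·R2: [0, 0, 1/3, 1]
R4 ← R4 − (1/6)·R3: [0, 0, 0, 0]
3 nonzero rows, so rank(T) = 3.
T has 4 columns; by rank–nullity, nullity = 4 − 3 = 1.

1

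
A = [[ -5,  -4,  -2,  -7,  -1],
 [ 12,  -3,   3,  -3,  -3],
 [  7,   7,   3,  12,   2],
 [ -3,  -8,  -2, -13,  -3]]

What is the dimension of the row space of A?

Row reduce to echelon form.
R2 ← R2 + (12/5)·R1: [0, -63/5, -9/5, -99/5, -27/5]
R3 ← R3 + (7/5)·R1: [0, 7/5, 1/5, 11/5, 3/5]
R4 ← R4 − (3/5)·R1: [0, -28/5, -4/5, -44/5, -12/5]
R3 ← R3 + (1/9)·R2: [0, 0, 0, 0, 0]
R4 ← R4 − (4/9)·R2: [0, 0, 0, 0, 0]
Echelon form has 2 nonzero rows, so rank(A) = 2.
The row space has dimension equal to the rank: 2.

2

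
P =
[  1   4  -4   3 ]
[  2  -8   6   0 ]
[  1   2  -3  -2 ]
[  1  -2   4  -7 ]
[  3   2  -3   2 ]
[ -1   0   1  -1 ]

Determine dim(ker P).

Row reduce to echelon form.
R2 ← R2 − (2)·R1: [0, -16, 14, -6]
R3 ← R3 − R1: [0, -2, 1, -5]
R4 ← R4 − R1: [0, -6, 8, -10]
R5 ← R5 − (3)·R1: [0, -10, 9, -7]
R6 ← R6 + R1: [0, 4, -3, 2]
R3 ← R3 − (1/8)·R2: [0, 0, -3/4, -17/4]
R4 ← R4 − (3/8)·R2: [0, 0, 11/4, -31/4]
R5 ← R5 − (5/8)·R2: [0, 0, 1/4, -13/4]
R6 ← R6 + (1/4)·R2: [0, 0, 1/2, 1/2]
R4 ← R4 + (11/3)·R3: [0, 0, 0, -70/3]
R5 ← R5 + (1/3)·R3: [0, 0, 0, -14/3]
R6 ← R6 + (2/3)·R3: [0, 0, 0, -7/3]
R5 ← R5 − (1/5)·R4: [0, 0, 0, 0]
R6 ← R6 − (1/10)·R4: [0, 0, 0, 0]
4 nonzero rows, so rank(P) = 4.
P has 4 columns; by rank–nullity, nullity = 4 − 4 = 0.

0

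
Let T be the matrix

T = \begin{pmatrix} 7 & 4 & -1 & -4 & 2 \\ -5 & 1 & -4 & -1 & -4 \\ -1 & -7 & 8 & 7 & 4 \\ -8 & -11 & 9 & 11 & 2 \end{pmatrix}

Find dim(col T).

Row reduce to echelon form.
R2 ← R2 + (5/7)·R1: [0, 27/7, -33/7, -27/7, -18/7]
R3 ← R3 + (1/7)·R1: [0, -45/7, 55/7, 45/7, 30/7]
R4 ← R4 + (8/7)·R1: [0, -45/7, 55/7, 45/7, 30/7]
R3 ← R3 + (5/3)·R2: [0, 0, 0, 0, 0]
R4 ← R4 + (5/3)·R2: [0, 0, 0, 0, 0]
Echelon form has 2 nonzero rows, so rank(T) = 2.
The column space has dimension equal to the rank: 2.

2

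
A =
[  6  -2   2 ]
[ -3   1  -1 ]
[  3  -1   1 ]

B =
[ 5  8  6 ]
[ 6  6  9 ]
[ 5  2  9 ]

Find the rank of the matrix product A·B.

First compute AB:
[[ 28,  40,  36],
 [-14, -20, -18],
 [ 14,  20,  18]]
Now row reduce the product.
R2 ← R2 + (1/2)·R1: [0, 0, 0]
R3 ← R3 − (1/2)·R1: [0, 0, 0]
1 nonzero row, so rank(AB) = 1.

1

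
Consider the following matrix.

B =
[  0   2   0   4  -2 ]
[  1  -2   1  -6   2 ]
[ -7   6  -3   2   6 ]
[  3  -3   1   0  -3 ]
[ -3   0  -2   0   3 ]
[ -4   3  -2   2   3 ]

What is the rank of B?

Row reduce to echelon form.
Swap R1 ↔ R2
R3 ← R3 + (7)·R1: [0, -8, 4, -40, 20]
R4 ← R4 − (3)·R1: [0, 3, -2, 18, -9]
R5 ← R5 + (3)·R1: [0, -6, 1, -18, 9]
R6 ← R6 + (4)·R1: [0, -5, 2, -22, 11]
R3 ← R3 + (4)·R2: [0, 0, 4, -24, 12]
R4 ← R4 − (3/2)·R2: [0, 0, -2, 12, -6]
R5 ← R5 + (3)·R2: [0, 0, 1, -6, 3]
R6 ← R6 + (5/2)·R2: [0, 0, 2, -12, 6]
R4 ← R4 + (1/2)·R3: [0, 0, 0, 0, 0]
R5 ← R5 − (1/4)·R3: [0, 0, 0, 0, 0]
R6 ← R6 − (1/2)·R3: [0, 0, 0, 0, 0]
Echelon form has 3 nonzero rows, so rank(B) = 3.

3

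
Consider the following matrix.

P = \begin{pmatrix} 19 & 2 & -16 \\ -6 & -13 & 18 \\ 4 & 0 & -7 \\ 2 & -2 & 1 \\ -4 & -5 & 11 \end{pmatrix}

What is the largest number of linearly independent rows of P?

Row reduce to echelon form.
R2 ← R2 + (6/19)·R1: [0, -235/19, 246/19]
R3 ← R3 − (4/19)·R1: [0, -8/19, -69/19]
R4 ← R4 − (2/19)·R1: [0, -42/19, 51/19]
R5 ← R5 + (4/19)·R1: [0, -87/19, 145/19]
R3 ← R3 − (8/235)·R2: [0, 0, -957/235]
R4 ← R4 − (42/235)·R2: [0, 0, 87/235]
R5 ← R5 − (87/235)·R2: [0, 0, 667/235]
R4 ← R4 + (1/11)·R3: [0, 0, 0]
R5 ← R5 + (23/33)·R3: [0, 0, 0]
Echelon form has 3 nonzero rows, so rank(P) = 3.
The rank gives the maximum number of linearly independent rows: 3.

3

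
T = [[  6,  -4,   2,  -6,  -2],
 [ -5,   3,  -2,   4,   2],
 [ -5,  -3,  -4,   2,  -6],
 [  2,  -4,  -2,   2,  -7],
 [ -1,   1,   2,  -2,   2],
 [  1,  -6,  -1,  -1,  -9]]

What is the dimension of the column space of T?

Row reduce to echelon form.
R2 ← R2 + (5/6)·R1: [0, -1/3, -1/3, -1, 1/3]
R3 ← R3 + (5/6)·R1: [0, -19/3, -7/3, -3, -23/3]
R4 ← R4 − (1/3)·R1: [0, -8/3, -8/3, 4, -19/3]
R5 ← R5 + (1/6)·R1: [0, 1/3, 7/3, -3, 5/3]
R6 ← R6 − (1/6)·R1: [0, -16/3, -4/3, 0, -26/3]
R3 ← R3 − (19)·R2: [0, 0, 4, 16, -14]
R4 ← R4 − (8)·R2: [0, 0, 0, 12, -9]
R5 ← R5 + R2: [0, 0, 2, -4, 2]
R6 ← R6 − (16)·R2: [0, 0, 4, 16, -14]
R5 ← R5 − (1/2)·R3: [0, 0, 0, -12, 9]
R6 ← R6 − R3: [0, 0, 0, 0, 0]
R5 ← R5 + R4: [0, 0, 0, 0, 0]
Echelon form has 4 nonzero rows, so rank(T) = 4.
The column space has dimension equal to the rank: 4.

4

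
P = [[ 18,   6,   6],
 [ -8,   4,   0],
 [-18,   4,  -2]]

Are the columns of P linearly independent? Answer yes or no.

no

Row reduce P to echelon form.
R2 ← R2 + (4/9)·R1: [0, 20/3, 8/3]
R3 ← R3 + R1: [0, 10, 4]
R3 ← R3 − (3/2)·R2: [0, 0, 0]
2 pivots among 3 columns.
Only 2 < 3 pivot columns, so the columns are linearly dependent.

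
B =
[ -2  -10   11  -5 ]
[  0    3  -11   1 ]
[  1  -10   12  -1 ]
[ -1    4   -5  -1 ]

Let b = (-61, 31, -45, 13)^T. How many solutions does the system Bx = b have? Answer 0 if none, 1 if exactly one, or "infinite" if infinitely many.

Row reduce the augmented matrix [B | b].
R3 ← R3 + (1/2)·R1: [0, -15, 35/2, -7/2, -151/2]
R4 ← R4 − (1/2)·R1: [0, 9, -21/2, 3/2, 87/2]
R3 ← R3 + (5)·R2: [0, 0, -75/2, 3/2, 159/2]
R4 ← R4 − (3)·R2: [0, 0, 45/2, -3/2, -99/2]
R4 ← R4 + (3/5)·R3: [0, 0, 0, -3/5, -9/5]
The echelon form has 4 nonzero rows, and every pivot lies in the first 4 columns, so rank(B) = rank([B|b]) = 4.
The system is consistent.
rank = 4 = number of unknowns, so the solution is unique.

1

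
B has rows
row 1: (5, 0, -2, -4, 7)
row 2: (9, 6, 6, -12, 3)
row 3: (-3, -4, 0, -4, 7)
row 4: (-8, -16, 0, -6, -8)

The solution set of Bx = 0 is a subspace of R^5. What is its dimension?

Row reduce to echelon form.
R2 ← R2 − (9/5)·R1: [0, 6, 48/5, -24/5, -48/5]
R3 ← R3 + (3/5)·R1: [0, -4, -6/5, -32/5, 56/5]
R4 ← R4 + (8/5)·R1: [0, -16, -16/5, -62/5, 16/5]
R3 ← R3 + (2/3)·R2: [0, 0, 26/5, -48/5, 24/5]
R4 ← R4 + (8/3)·R2: [0, 0, 112/5, -126/5, -112/5]
R4 ← R4 − (56/13)·R3: [0, 0, 0, 210/13, -560/13]
4 nonzero rows, so rank(B) = 4.
B has 5 columns; by rank–nullity, nullity = 5 − 4 = 1.

1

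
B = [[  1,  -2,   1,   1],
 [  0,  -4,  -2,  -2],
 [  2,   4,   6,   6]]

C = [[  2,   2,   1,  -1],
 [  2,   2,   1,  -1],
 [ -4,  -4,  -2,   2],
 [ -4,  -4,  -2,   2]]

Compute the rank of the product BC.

1

First compute BC:
[[-10, -10,  -5,   5],
 [  8,   8,   4,  -4],
 [-36, -36, -18,  18]]
Now row reduce the product.
R2 ← R2 + (4/5)·R1: [0, 0, 0, 0]
R3 ← R3 − (18/5)·R1: [0, 0, 0, 0]
1 nonzero row, so rank(BC) = 1.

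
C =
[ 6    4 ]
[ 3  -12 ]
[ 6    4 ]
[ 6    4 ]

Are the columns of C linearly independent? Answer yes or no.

Row reduce C to echelon form.
R2 ← R2 − (1/2)·R1: [0, -14]
R3 ← R3 − R1: [0, 0]
R4 ← R4 − R1: [0, 0]
2 pivots among 2 columns.
Every column is a pivot column, so the columns are linearly independent.

yes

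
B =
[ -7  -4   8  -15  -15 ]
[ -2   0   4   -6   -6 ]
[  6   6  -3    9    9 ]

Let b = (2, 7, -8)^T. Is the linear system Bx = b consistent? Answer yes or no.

Row reduce the augmented matrix [B | b].
R2 ← R2 − (2/7)·R1: [0, 8/7, 12/7, -12/7, -12/7, 45/7]
R3 ← R3 + (6/7)·R1: [0, 18/7, 27/7, -27/7, -27/7, -44/7]
R3 ← R3 − (9/4)·R2: [0, 0, 0, 0, 0, -83/4]
The echelon form has 3 nonzero rows; the last pivot sits in the augmented column, so rank(B) = 2 but rank([B|b]) = 3.
Since the ranks differ, the system is inconsistent.

no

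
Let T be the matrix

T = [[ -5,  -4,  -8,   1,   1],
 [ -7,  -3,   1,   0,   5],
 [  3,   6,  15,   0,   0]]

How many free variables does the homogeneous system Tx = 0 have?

Row reduce to echelon form.
R2 ← R2 − (7/5)·R1: [0, 13/5, 61/5, -7/5, 18/5]
R3 ← R3 + (3/5)·R1: [0, 18/5, 51/5, 3/5, 3/5]
R3 ← R3 − (18/13)·R2: [0, 0, -87/13, 33/13, -57/13]
3 nonzero rows, so rank(T) = 3.
T has 5 columns; by rank–nullity, nullity = 5 − 3 = 2.

2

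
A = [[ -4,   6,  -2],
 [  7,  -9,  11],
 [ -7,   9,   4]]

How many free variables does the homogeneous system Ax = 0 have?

0

Row reduce to echelon form.
R2 ← R2 + (7/4)·R1: [0, 3/2, 15/2]
R3 ← R3 − (7/4)·R1: [0, -3/2, 15/2]
R3 ← R3 + R2: [0, 0, 15]
3 nonzero rows, so rank(A) = 3.
A has 3 columns; by rank–nullity, nullity = 3 − 3 = 0.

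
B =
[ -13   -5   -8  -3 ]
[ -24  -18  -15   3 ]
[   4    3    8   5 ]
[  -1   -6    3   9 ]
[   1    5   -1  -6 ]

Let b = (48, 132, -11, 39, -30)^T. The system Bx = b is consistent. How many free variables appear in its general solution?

Row reduce the augmented matrix [B | b].
R2 ← R2 − (24/13)·R1: [0, -114/13, -3/13, 111/13, 564/13]
R3 ← R3 + (4/13)·R1: [0, 19/13, 72/13, 53/13, 49/13]
R4 ← R4 − (1/13)·R1: [0, -73/13, 47/13, 120/13, 459/13]
R5 ← R5 + (1/13)·R1: [0, 60/13, -21/13, -81/13, -342/13]
R3 ← R3 + (1/6)·R2: [0, 0, 11/2, 11/2, 11]
R4 ← R4 − (73/114)·R2: [0, 0, 143/38, 143/38, 143/19]
R5 ← R5 + (10/19)·R2: [0, 0, -33/19, -33/19, -66/19]
R4 ← R4 − (13/19)·R3: [0, 0, 0, 0, 0]
R5 ← R5 + (6/19)·R3: [0, 0, 0, 0, 0]
The echelon form has 3 nonzero rows, and every pivot lies in the first 4 columns, so rank(B) = rank([B|b]) = 3.
The system is consistent.
Free variables = (unknowns) − (rank) = 4 − 3 = 1.

1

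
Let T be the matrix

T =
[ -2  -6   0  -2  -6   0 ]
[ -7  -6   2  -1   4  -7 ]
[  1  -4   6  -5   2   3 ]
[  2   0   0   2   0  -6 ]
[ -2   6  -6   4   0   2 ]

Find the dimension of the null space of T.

Row reduce to echelon form.
R2 ← R2 − (7/2)·R1: [0, 15, 2, 6, 25, -7]
R3 ← R3 + (1/2)·R1: [0, -7, 6, -6, -1, 3]
R4 ← R4 + R1: [0, -6, 0, 0, -6, -6]
R5 ← R5 − R1: [0, 12, -6, 6, 6, 2]
R3 ← R3 + (7/15)·R2: [0, 0, 104/15, -16/5, 32/3, -4/15]
R4 ← R4 + (2/5)·R2: [0, 0, 4/5, 12/5, 4, -44/5]
R5 ← R5 − (4/5)·R2: [0, 0, -38/5, 6/5, -14, 38/5]
R4 ← R4 − (3/26)·R3: [0, 0, 0, 36/13, 36/13, -114/13]
R5 ← R5 + (57/52)·R3: [0, 0, 0, -30/13, -30/13, 95/13]
R5 ← R5 + (5/6)·R4: [0, 0, 0, 0, 0, 0]
4 nonzero rows, so rank(T) = 4.
T has 6 columns; by rank–nullity, nullity = 6 − 4 = 2.

2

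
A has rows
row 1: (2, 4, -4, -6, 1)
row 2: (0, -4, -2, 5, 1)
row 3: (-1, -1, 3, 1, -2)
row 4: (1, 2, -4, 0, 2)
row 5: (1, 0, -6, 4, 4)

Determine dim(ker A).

1

Row reduce to echelon form.
R3 ← R3 + (1/2)·R1: [0, 1, 1, -2, -3/2]
R4 ← R4 − (1/2)·R1: [0, 0, -2, 3, 3/2]
R5 ← R5 − (1/2)·R1: [0, -2, -4, 7, 7/2]
R3 ← R3 + (1/4)·R2: [0, 0, 1/2, -3/4, -5/4]
R5 ← R5 − (1/2)·R2: [0, 0, -3, 9/2, 3]
R4 ← R4 + (4)·R3: [0, 0, 0, 0, -7/2]
R5 ← R5 + (6)·R3: [0, 0, 0, 0, -9/2]
R5 ← R5 − (9/7)·R4: [0, 0, 0, 0, 0]
4 nonzero rows, so rank(A) = 4.
A has 5 columns; by rank–nullity, nullity = 5 − 4 = 1.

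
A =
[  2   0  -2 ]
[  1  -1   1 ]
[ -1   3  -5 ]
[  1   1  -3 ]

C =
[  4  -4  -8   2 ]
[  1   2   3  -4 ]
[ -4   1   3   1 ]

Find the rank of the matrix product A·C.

2

First compute AC:
[[ 16, -10, -22,   2],
 [ -1,  -5,  -8,   7],
 [ 19,   5,   2, -19],
 [ 17,  -5, -14,  -5]]
Now row reduce the product.
R2 ← R2 + (1/16)·R1: [0, -45/8, -75/8, 57/8]
R3 ← R3 − (19/16)·R1: [0, 135/8, 225/8, -171/8]
R4 ← R4 − (17/16)·R1: [0, 45/8, 75/8, -57/8]
R3 ← R3 + (3)·R2: [0, 0, 0, 0]
R4 ← R4 + R2: [0, 0, 0, 0]
2 nonzero rows, so rank(AC) = 2.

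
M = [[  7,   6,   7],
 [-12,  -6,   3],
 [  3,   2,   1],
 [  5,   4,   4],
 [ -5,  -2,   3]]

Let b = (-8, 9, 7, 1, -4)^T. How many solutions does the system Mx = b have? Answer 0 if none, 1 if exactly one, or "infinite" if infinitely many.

Row reduce the augmented matrix [M | b].
R2 ← R2 + (12/7)·R1: [0, 30/7, 15, -33/7]
R3 ← R3 − (3/7)·R1: [0, -4/7, -2, 73/7]
R4 ← R4 − (5/7)·R1: [0, -2/7, -1, 47/7]
R5 ← R5 + (5/7)·R1: [0, 16/7, 8, -68/7]
R3 ← R3 + (2/15)·R2: [0, 0, 0, 49/5]
R4 ← R4 + (1/15)·R2: [0, 0, 0, 32/5]
R5 ← R5 − (8/15)·R2: [0, 0, 0, -36/5]
R4 ← R4 − (32/49)·R3: [0, 0, 0, 0]
R5 ← R5 + (36/49)·R3: [0, 0, 0, 0]
The echelon form has 3 nonzero rows; the last pivot sits in the augmented column, so rank(M) = 2 but rank([M|b]) = 3.
Since the ranks differ, the system is inconsistent.
It has no solutions.

0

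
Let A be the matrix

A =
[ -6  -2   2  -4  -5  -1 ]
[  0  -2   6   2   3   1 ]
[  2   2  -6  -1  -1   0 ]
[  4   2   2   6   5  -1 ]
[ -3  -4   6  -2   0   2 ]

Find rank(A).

3

Row reduce to echelon form.
R3 ← R3 + (1/3)·R1: [0, 4/3, -16/3, -7/3, -8/3, -1/3]
R4 ← R4 + (2/3)·R1: [0, 2/3, 10/3, 10/3, 5/3, -5/3]
R5 ← R5 − (1/2)·R1: [0, -3, 5, 0, 5/2, 5/2]
R3 ← R3 + (2/3)·R2: [0, 0, -4/3, -1, -2/3, 1/3]
R4 ← R4 + (1/3)·R2: [0, 0, 16/3, 4, 8/3, -4/3]
R5 ← R5 − (3/2)·R2: [0, 0, -4, -3, -2, 1]
R4 ← R4 + (4)·R3: [0, 0, 0, 0, 0, 0]
R5 ← R5 − (3)·R3: [0, 0, 0, 0, 0, 0]
Echelon form has 3 nonzero rows, so rank(A) = 3.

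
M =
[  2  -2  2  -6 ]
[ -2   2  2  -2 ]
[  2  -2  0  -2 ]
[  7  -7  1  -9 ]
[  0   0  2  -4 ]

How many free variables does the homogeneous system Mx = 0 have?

2

Row reduce to echelon form.
R2 ← R2 + R1: [0, 0, 4, -8]
R3 ← R3 − R1: [0, 0, -2, 4]
R4 ← R4 − (7/2)·R1: [0, 0, -6, 12]
R3 ← R3 + (1/2)·R2: [0, 0, 0, 0]
R4 ← R4 + (3/2)·R2: [0, 0, 0, 0]
R5 ← R5 − (1/2)·R2: [0, 0, 0, 0]
2 nonzero rows, so rank(M) = 2.
M has 4 columns; by rank–nullity, nullity = 4 − 2 = 2.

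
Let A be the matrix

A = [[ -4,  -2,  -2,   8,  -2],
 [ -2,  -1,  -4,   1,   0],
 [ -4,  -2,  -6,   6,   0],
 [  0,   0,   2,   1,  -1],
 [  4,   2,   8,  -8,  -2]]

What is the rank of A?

Row reduce to echelon form.
R2 ← R2 − (1/2)·R1: [0, 0, -3, -3, 1]
R3 ← R3 − R1: [0, 0, -4, -2, 2]
R5 ← R5 + R1: [0, 0, 6, 0, -4]
R3 ← R3 − (4/3)·R2: [0, 0, 0, 2, 2/3]
R4 ← R4 + (2/3)·R2: [0, 0, 0, -1, -1/3]
R5 ← R5 + (2)·R2: [0, 0, 0, -6, -2]
R4 ← R4 + (1/2)·R3: [0, 0, 0, 0, 0]
R5 ← R5 + (3)·R3: [0, 0, 0, 0, 0]
Echelon form has 3 nonzero rows, so rank(A) = 3.

3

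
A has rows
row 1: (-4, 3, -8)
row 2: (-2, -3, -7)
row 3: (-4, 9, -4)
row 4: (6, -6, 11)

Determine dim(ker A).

Row reduce to echelon form.
R2 ← R2 − (1/2)·R1: [0, -9/2, -3]
R3 ← R3 − R1: [0, 6, 4]
R4 ← R4 + (3/2)·R1: [0, -3/2, -1]
R3 ← R3 + (4/3)·R2: [0, 0, 0]
R4 ← R4 − (1/3)·R2: [0, 0, 0]
2 nonzero rows, so rank(A) = 2.
A has 3 columns; by rank–nullity, nullity = 3 − 2 = 1.

1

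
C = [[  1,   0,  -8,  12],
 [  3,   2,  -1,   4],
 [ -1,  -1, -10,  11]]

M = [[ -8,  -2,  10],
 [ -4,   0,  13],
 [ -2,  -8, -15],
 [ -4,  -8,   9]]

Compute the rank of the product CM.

First compute CM:
[[-40, -34, 238],
 [-46, -30, 107],
 [-12,  -6, 226]]
Now row reduce the product.
R2 ← R2 − (23/20)·R1: [0, 91/10, -1667/10]
R3 ← R3 − (3/10)·R1: [0, 21/5, 773/5]
R3 ← R3 − (6/13)·R2: [0, 0, 3010/13]
3 nonzero rows, so rank(CM) = 3.

3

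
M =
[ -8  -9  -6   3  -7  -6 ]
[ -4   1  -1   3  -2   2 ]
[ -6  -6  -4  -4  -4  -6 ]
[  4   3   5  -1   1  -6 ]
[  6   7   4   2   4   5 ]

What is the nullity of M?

Row reduce to echelon form.
R2 ← R2 − (1/2)·R1: [0, 11/2, 2, 3/2, 3/2, 5]
R3 ← R3 − (3/4)·R1: [0, 3/4, 1/2, -25/4, 5/4, -3/2]
R4 ← R4 + (1/2)·R1: [0, -3/2, 2, 1/2, -5/2, -9]
R5 ← R5 + (3/4)·R1: [0, 1/4, -1/2, 17/4, -5/4, 1/2]
R3 ← R3 − (3/22)·R2: [0, 0, 5/22, -71/11, 23/22, -24/11]
R4 ← R4 + (3/11)·R2: [0, 0, 28/11, 10/11, -23/11, -84/11]
R5 ← R5 − (1/22)·R2: [0, 0, -13/22, 46/11, -29/22, 3/11]
R4 ← R4 − (56/5)·R3: [0, 0, 0, 366/5, -69/5, 84/5]
R5 ← R5 + (13/5)·R3: [0, 0, 0, -63/5, 7/5, -27/5]
R5 ← R5 + (21/122)·R4: [0, 0, 0, 0, -119/122, -153/61]
5 nonzero rows, so rank(M) = 5.
M has 6 columns; by rank–nullity, nullity = 6 − 5 = 1.

1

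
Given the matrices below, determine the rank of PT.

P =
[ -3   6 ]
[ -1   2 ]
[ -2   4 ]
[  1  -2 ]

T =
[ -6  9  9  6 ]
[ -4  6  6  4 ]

First compute PT:
[[ -6,   9,   9,   6],
 [ -2,   3,   3,   2],
 [ -4,   6,   6,   4],
 [  2,  -3,  -3,  -2]]
Now row reduce the product.
R2 ← R2 − (1/3)·R1: [0, 0, 0, 0]
R3 ← R3 − (2/3)·R1: [0, 0, 0, 0]
R4 ← R4 + (1/3)·R1: [0, 0, 0, 0]
1 nonzero row, so rank(PT) = 1.

1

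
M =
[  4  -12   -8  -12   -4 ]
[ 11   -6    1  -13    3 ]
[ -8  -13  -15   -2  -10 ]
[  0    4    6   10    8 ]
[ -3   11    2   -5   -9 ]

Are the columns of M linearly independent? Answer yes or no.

Row reduce M to echelon form.
R2 ← R2 − (11/4)·R1: [0, 27, 23, 20, 14]
R3 ← R3 + (2)·R1: [0, -37, -31, -26, -18]
R5 ← R5 + (3/4)·R1: [0, 2, -4, -14, -12]
R3 ← R3 + (37/27)·R2: [0, 0, 14/27, 38/27, 32/27]
R4 ← R4 − (4/27)·R2: [0, 0, 70/27, 190/27, 160/27]
R5 ← R5 − (2/27)·R2: [0, 0, -154/27, -418/27, -352/27]
R4 ← R4 − (5)·R3: [0, 0, 0, 0, 0]
R5 ← R5 + (11)·R3: [0, 0, 0, 0, 0]
3 pivots among 5 columns.
Only 3 < 5 pivot columns, so the columns are linearly dependent.

no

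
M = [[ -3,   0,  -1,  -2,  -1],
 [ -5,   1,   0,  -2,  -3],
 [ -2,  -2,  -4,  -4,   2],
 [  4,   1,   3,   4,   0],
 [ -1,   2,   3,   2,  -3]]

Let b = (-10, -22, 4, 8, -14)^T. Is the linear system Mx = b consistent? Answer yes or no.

Row reduce the augmented matrix [M | b].
R2 ← R2 − (5/3)·R1: [0, 1, 5/3, 4/3, -4/3, -16/3]
R3 ← R3 − (2/3)·R1: [0, -2, -10/3, -8/3, 8/3, 32/3]
R4 ← R4 + (4/3)·R1: [0, 1, 5/3, 4/3, -4/3, -16/3]
R5 ← R5 − (1/3)·R1: [0, 2, 10/3, 8/3, -8/3, -32/3]
R3 ← R3 + (2)·R2: [0, 0, 0, 0, 0, 0]
R4 ← R4 − R2: [0, 0, 0, 0, 0, 0]
R5 ← R5 − (2)·R2: [0, 0, 0, 0, 0, 0]
The echelon form has 2 nonzero rows, and every pivot lies in the first 5 columns, so rank(M) = rank([M|b]) = 2.
The system is consistent.

yes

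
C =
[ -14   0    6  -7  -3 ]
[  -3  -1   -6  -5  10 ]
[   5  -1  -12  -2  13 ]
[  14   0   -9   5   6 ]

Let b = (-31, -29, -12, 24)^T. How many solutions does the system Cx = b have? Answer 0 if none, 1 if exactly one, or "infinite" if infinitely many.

infinite

Row reduce the augmented matrix [C | b].
R2 ← R2 − (3/14)·R1: [0, -1, -51/7, -7/2, 149/14, -313/14]
R3 ← R3 + (5/14)·R1: [0, -1, -69/7, -9/2, 167/14, -323/14]
R4 ← R4 + R1: [0, 0, -3, -2, 3, -7]
R3 ← R3 − R2: [0, 0, -18/7, -1, 9/7, -5/7]
R4 ← R4 − (7/6)·R3: [0, 0, 0, -5/6, 3/2, -37/6]
The echelon form has 4 nonzero rows, and every pivot lies in the first 5 columns, so rank(C) = rank([C|b]) = 4.
The system is consistent.
rank = 4 < 5 unknowns, so there are infinitely many solutions.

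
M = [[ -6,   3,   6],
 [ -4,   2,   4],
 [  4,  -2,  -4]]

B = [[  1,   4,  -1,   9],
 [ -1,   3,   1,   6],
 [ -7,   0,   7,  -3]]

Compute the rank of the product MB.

First compute MB:
[[-51, -15,  51, -54],
 [-34, -10,  34, -36],
 [ 34,  10, -34,  36]]
Now row reduce the product.
R2 ← R2 − (2/3)·R1: [0, 0, 0, 0]
R3 ← R3 + (2/3)·R1: [0, 0, 0, 0]
1 nonzero row, so rank(MB) = 1.

1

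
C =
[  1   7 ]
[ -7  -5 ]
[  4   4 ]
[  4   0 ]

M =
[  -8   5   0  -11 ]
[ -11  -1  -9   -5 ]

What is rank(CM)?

2

First compute CM:
[[-85,  -2, -63, -46],
 [111, -30,  45, 102],
 [-76,  16, -36, -64],
 [-32,  20,   0, -44]]
Now row reduce the product.
R2 ← R2 + (111/85)·R1: [0, -2772/85, -3168/85, 3564/85]
R3 ← R3 − (76/85)·R1: [0, 1512/85, 1728/85, -1944/85]
R4 ← R4 − (32/85)·R1: [0, 1764/85, 2016/85, -2268/85]
R3 ← R3 + (6/11)·R2: [0, 0, 0, 0]
R4 ← R4 + (7/11)·R2: [0, 0, 0, 0]
2 nonzero rows, so rank(CM) = 2.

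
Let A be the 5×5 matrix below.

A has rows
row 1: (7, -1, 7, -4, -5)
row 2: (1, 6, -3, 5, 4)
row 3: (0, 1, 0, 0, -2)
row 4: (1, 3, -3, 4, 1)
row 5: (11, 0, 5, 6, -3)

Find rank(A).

Row reduce to echelon form.
R2 ← R2 − (1/7)·R1: [0, 43/7, -4, 39/7, 33/7]
R4 ← R4 − (1/7)·R1: [0, 22/7, -4, 32/7, 12/7]
R5 ← R5 − (11/7)·R1: [0, 11/7, -6, 86/7, 34/7]
R3 ← R3 − (7/43)·R2: [0, 0, 28/43, -39/43, -119/43]
R4 ← R4 − (22/43)·R2: [0, 0, -84/43, 74/43, -30/43]
R5 ← R5 − (11/43)·R2: [0, 0, -214/43, 467/43, 157/43]
R4 ← R4 + (3)·R3: [0, 0, 0, -1, -9]
R5 ← R5 + (107/14)·R3: [0, 0, 0, 55/14, -35/2]
R5 ← R5 + (55/14)·R4: [0, 0, 0, 0, -370/7]
Echelon form has 5 nonzero rows, so rank(A) = 5.

5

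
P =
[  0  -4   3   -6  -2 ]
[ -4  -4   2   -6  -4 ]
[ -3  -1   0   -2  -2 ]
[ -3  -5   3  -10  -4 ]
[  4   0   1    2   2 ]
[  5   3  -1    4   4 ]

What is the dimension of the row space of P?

Row reduce to echelon form.
Swap R1 ↔ R2
R3 ← R3 − (3/4)·R1: [0, 2, -3/2, 5/2, 1]
R4 ← R4 − (3/4)·R1: [0, -2, 3/2, -11/2, -1]
R5 ← R5 + R1: [0, -4, 3, -4, -2]
R6 ← R6 + (5/4)·R1: [0, -2, 3/2, -7/2, -1]
R3 ← R3 + (1/2)·R2: [0, 0, 0, -1/2, 0]
R4 ← R4 − (1/2)·R2: [0, 0, 0, -5/2, 0]
R5 ← R5 − R2: [0, 0, 0, 2, 0]
R6 ← R6 − (1/2)·R2: [0, 0, 0, -1/2, 0]
R4 ← R4 − (5)·R3: [0, 0, 0, 0, 0]
R5 ← R5 + (4)·R3: [0, 0, 0, 0, 0]
R6 ← R6 − R3: [0, 0, 0, 0, 0]
Echelon form has 3 nonzero rows, so rank(P) = 3.
The row space has dimension equal to the rank: 3.

3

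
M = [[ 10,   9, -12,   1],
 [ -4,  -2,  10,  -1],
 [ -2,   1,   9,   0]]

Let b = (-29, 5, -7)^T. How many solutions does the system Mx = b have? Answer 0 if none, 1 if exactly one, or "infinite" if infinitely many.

infinite

Row reduce the augmented matrix [M | b].
R2 ← R2 + (2/5)·R1: [0, 8/5, 26/5, -3/5, -33/5]
R3 ← R3 + (1/5)·R1: [0, 14/5, 33/5, 1/5, -64/5]
R3 ← R3 − (7/4)·R2: [0, 0, -5/2, 5/4, -5/4]
The echelon form has 3 nonzero rows, and every pivot lies in the first 4 columns, so rank(M) = rank([M|b]) = 3.
The system is consistent.
rank = 3 < 4 unknowns, so there are infinitely many solutions.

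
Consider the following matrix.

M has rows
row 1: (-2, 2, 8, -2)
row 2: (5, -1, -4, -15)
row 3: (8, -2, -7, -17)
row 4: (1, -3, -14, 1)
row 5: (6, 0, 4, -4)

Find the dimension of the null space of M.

Row reduce to echelon form.
R2 ← R2 + (5/2)·R1: [0, 4, 16, -20]
R3 ← R3 + (4)·R1: [0, 6, 25, -25]
R4 ← R4 + (1/2)·R1: [0, -2, -10, 0]
R5 ← R5 + (3)·R1: [0, 6, 28, -10]
R3 ← R3 − (3/2)·R2: [0, 0, 1, 5]
R4 ← R4 + (1/2)·R2: [0, 0, -2, -10]
R5 ← R5 − (3/2)·R2: [0, 0, 4, 20]
R4 ← R4 + (2)·R3: [0, 0, 0, 0]
R5 ← R5 − (4)·R3: [0, 0, 0, 0]
3 nonzero rows, so rank(M) = 3.
M has 4 columns; by rank–nullity, nullity = 4 − 3 = 1.

1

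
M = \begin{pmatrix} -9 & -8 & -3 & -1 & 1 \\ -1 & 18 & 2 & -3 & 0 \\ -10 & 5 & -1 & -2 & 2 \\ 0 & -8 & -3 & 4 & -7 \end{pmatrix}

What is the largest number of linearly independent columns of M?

Row reduce to echelon form.
R2 ← R2 − (1/9)·R1: [0, 170/9, 7/3, -26/9, -1/9]
R3 ← R3 − (10/9)·R1: [0, 125/9, 7/3, -8/9, 8/9]
R3 ← R3 − (25/34)·R2: [0, 0, 21/34, 21/17, 33/34]
R4 ← R4 + (36/85)·R2: [0, 0, -171/85, 236/85, -599/85]
R4 ← R4 + (114/35)·R3: [0, 0, 0, 34/5, -136/35]
Echelon form has 4 nonzero rows, so rank(M) = 4.
The rank gives the maximum number of linearly independent columns: 4.

4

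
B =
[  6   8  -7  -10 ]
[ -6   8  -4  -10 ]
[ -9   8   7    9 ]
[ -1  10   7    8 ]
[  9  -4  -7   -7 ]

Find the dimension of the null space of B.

Row reduce to echelon form.
R2 ← R2 + R1: [0, 16, -11, -20]
R3 ← R3 + (3/2)·R1: [0, 20, -7/2, -6]
R4 ← R4 + (1/6)·R1: [0, 34/3, 35/6, 19/3]
R5 ← R5 − (3/2)·R1: [0, -16, 7/2, 8]
R3 ← R3 − (5/4)·R2: [0, 0, 41/4, 19]
R4 ← R4 − (17/24)·R2: [0, 0, 109/8, 41/2]
R5 ← R5 + R2: [0, 0, -15/2, -12]
R4 ← R4 − (109/82)·R3: [0, 0, 0, -195/41]
R5 ← R5 + (30/41)·R3: [0, 0, 0, 78/41]
R5 ← R5 + (2/5)·R4: [0, 0, 0, 0]
4 nonzero rows, so rank(B) = 4.
B has 4 columns; by rank–nullity, nullity = 4 − 4 = 0.

0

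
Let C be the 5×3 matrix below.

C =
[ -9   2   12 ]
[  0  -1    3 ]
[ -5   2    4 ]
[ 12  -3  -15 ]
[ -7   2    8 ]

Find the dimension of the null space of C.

1

Row reduce to echelon form.
R3 ← R3 − (5/9)·R1: [0, 8/9, -8/3]
R4 ← R4 + (4/3)·R1: [0, -1/3, 1]
R5 ← R5 − (7/9)·R1: [0, 4/9, -4/3]
R3 ← R3 + (8/9)·R2: [0, 0, 0]
R4 ← R4 − (1/3)·R2: [0, 0, 0]
R5 ← R5 + (4/9)·R2: [0, 0, 0]
2 nonzero rows, so rank(C) = 2.
C has 3 columns; by rank–nullity, nullity = 3 − 2 = 1.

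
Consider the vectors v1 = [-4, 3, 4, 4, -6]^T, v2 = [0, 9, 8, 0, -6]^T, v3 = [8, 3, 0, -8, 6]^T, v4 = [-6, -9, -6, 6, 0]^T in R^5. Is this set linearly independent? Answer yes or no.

Form the matrix with these vectors as rows and row reduce.
R3 ← R3 + (2)·R1: [0, 9, 8, 0, -6]
R4 ← R4 − (3/2)·R1: [0, -27/2, -12, 0, 9]
R3 ← R3 − R2: [0, 0, 0, 0, 0]
R4 ← R4 + (3/2)·R2: [0, 0, 0, 0, 0]
2 nonzero rows, so the 4 vectors span a space of dimension 2.
Since 2 < 4, the vectors are linearly dependent.

no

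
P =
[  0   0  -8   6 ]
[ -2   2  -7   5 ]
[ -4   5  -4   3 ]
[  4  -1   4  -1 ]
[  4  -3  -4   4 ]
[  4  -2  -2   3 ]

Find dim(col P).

3

Row reduce to echelon form.
Swap R1 ↔ R2
R3 ← R3 − (2)·R1: [0, 1, 10, -7]
R4 ← R4 + (2)·R1: [0, 3, -10, 9]
R5 ← R5 + (2)·R1: [0, 1, -18, 14]
R6 ← R6 + (2)·R1: [0, 2, -16, 13]
Swap R2 ↔ R3
R4 ← R4 − (3)·R2: [0, 0, -40, 30]
R5 ← R5 − R2: [0, 0, -28, 21]
R6 ← R6 − (2)·R2: [0, 0, -36, 27]
R4 ← R4 − (5)·R3: [0, 0, 0, 0]
R5 ← R5 − (7/2)·R3: [0, 0, 0, 0]
R6 ← R6 − (9/2)·R3: [0, 0, 0, 0]
Echelon form has 3 nonzero rows, so rank(P) = 3.
The column space has dimension equal to the rank: 3.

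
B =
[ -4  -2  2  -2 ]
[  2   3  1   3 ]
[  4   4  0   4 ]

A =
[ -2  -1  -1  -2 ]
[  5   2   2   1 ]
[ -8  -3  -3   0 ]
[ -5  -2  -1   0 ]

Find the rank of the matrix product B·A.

First compute BA:
[[ -8,  -2,  -4,   6],
 [-12,  -5,  -2,  -1],
 [ -8,  -4,   0,  -4]]
Now row reduce the product.
R2 ← R2 − (3/2)·R1: [0, -2, 4, -10]
R3 ← R3 − R1: [0, -2, 4, -10]
R3 ← R3 − R2: [0, 0, 0, 0]
2 nonzero rows, so rank(BA) = 2.

2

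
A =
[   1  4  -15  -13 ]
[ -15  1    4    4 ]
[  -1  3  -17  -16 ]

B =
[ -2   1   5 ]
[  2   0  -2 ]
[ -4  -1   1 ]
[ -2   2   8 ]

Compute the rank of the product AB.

First compute AB:
[[ 92, -10, -122],
 [  8, -11, -41],
 [108, -16, -156]]
Now row reduce the product.
R2 ← R2 − (2/23)·R1: [0, -233/23, -699/23]
R3 ← R3 − (27/23)·R1: [0, -98/23, -294/23]
R3 ← R3 − (98/233)·R2: [0, 0, 0]
2 nonzero rows, so rank(AB) = 2.

2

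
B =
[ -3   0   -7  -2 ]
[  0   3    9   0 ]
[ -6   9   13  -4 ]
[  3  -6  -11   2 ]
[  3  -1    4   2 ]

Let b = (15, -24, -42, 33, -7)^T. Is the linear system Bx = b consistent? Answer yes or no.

yes

Row reduce the augmented matrix [B | b].
R3 ← R3 − (2)·R1: [0, 9, 27, 0, -72]
R4 ← R4 + R1: [0, -6, -18, 0, 48]
R5 ← R5 + R1: [0, -1, -3, 0, 8]
R3 ← R3 − (3)·R2: [0, 0, 0, 0, 0]
R4 ← R4 + (2)·R2: [0, 0, 0, 0, 0]
R5 ← R5 + (1/3)·R2: [0, 0, 0, 0, 0]
The echelon form has 2 nonzero rows, and every pivot lies in the first 4 columns, so rank(B) = rank([B|b]) = 2.
The system is consistent.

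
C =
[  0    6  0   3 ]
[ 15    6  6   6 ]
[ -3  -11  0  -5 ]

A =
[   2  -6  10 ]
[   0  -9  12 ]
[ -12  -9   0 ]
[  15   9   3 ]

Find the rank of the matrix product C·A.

First compute CA:
[[ 45, -27,  81],
 [ 48, -144, 240],
 [-81,  72, -177]]
Now row reduce the product.
R2 ← R2 − (16/15)·R1: [0, -576/5, 768/5]
R3 ← R3 + (9/5)·R1: [0, 117/5, -156/5]
R3 ← R3 + (13/64)·R2: [0, 0, 0]
2 nonzero rows, so rank(CA) = 2.

2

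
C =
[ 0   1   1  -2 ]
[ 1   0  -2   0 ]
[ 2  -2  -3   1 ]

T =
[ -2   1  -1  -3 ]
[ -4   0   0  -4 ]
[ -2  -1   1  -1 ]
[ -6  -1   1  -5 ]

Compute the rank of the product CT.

2

First compute CT:
[[  6,   1,  -1,   5],
 [  2,   3,  -3,  -1],
 [  4,   4,  -4,   0]]
Now row reduce the product.
R2 ← R2 − (1/3)·R1: [0, 8/3, -8/3, -8/3]
R3 ← R3 − (2/3)·R1: [0, 10/3, -10/3, -10/3]
R3 ← R3 − (5/4)·R2: [0, 0, 0, 0]
2 nonzero rows, so rank(CT) = 2.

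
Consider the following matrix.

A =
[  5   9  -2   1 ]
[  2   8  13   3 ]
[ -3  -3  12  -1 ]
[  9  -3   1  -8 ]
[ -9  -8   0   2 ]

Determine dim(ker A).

0

Row reduce to echelon form.
R2 ← R2 − (2/5)·R1: [0, 22/5, 69/5, 13/5]
R3 ← R3 + (3/5)·R1: [0, 12/5, 54/5, -2/5]
R4 ← R4 − (9/5)·R1: [0, -96/5, 23/5, -49/5]
R5 ← R5 + (9/5)·R1: [0, 41/5, -18/5, 19/5]
R3 ← R3 − (6/11)·R2: [0, 0, 36/11, -20/11]
R4 ← R4 + (48/11)·R2: [0, 0, 713/11, 17/11]
R5 ← R5 − (41/22)·R2: [0, 0, -645/22, -23/22]
R4 ← R4 − (713/36)·R3: [0, 0, 0, 338/9]
R5 ← R5 + (215/24)·R3: [0, 0, 0, -52/3]
R5 ← R5 + (6/13)·R4: [0, 0, 0, 0]
4 nonzero rows, so rank(A) = 4.
A has 4 columns; by rank–nullity, nullity = 4 − 4 = 0.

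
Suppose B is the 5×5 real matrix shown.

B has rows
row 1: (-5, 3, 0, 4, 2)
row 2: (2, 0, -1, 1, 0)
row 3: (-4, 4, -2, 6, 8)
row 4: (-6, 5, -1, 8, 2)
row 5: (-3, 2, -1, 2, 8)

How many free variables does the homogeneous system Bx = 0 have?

Row reduce to echelon form.
R2 ← R2 + (2/5)·R1: [0, 6/5, -1, 13/5, 4/5]
R3 ← R3 − (4/5)·R1: [0, 8/5, -2, 14/5, 32/5]
R4 ← R4 − (6/5)·R1: [0, 7/5, -1, 16/5, -2/5]
R5 ← R5 − (3/5)·R1: [0, 1/5, -1, -2/5, 34/5]
R3 ← R3 − (4/3)·R2: [0, 0, -2/3, -2/3, 16/3]
R4 ← R4 − (7/6)·R2: [0, 0, 1/6, 1/6, -4/3]
R5 ← R5 − (1/6)·R2: [0, 0, -5/6, -5/6, 20/3]
R4 ← R4 + (1/4)·R3: [0, 0, 0, 0, 0]
R5 ← R5 − (5/4)·R3: [0, 0, 0, 0, 0]
3 nonzero rows, so rank(B) = 3.
B has 5 columns; by rank–nullity, nullity = 5 − 3 = 2.

2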